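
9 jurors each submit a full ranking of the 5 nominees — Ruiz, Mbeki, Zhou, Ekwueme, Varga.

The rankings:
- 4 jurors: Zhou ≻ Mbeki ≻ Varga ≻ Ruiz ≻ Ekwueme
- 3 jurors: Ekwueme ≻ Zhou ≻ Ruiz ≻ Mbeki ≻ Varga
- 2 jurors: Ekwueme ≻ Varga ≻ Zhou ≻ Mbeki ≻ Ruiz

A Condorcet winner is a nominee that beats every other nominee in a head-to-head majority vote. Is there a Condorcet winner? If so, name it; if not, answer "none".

Ekwueme

Head-to-head results (9 jurors):
Ruiz vs Mbeki: 3 for Ruiz, 6 for Mbeki — Mbeki by 6–3.
Ruiz vs Zhou: 0 to 9, Zhou.
Ruiz vs Ekwueme: Ruiz preferred on 4 ballots; Ekwueme wins 5–4.
Ruiz vs Varga: Ruiz is ranked higher on 3 ballots, Varga on 6. Varga wins 6–3.
Mbeki vs Zhou: 0 to 9, Zhou.
Mbeki vs Ekwueme: 4 for Mbeki, 5 for Ekwueme — Ekwueme by 5–4.
Mbeki vs Varga: 4+3 = 7 for Mbeki, 2 for Varga — Mbeki by 7–2.
Zhou vs Ekwueme: 4 to 5, Ekwueme.
Zhou vs Varga: Zhou is ranked higher on 4+3 = 7 ballots, Varga on 2. Zhou wins 7–2.
Ekwueme vs Varga: 3+2 = 5 for Ekwueme, 4 for Varga — Ekwueme by 5–4.
Ekwueme beats each of Ruiz, Mbeki, Zhou, Varga — Ekwueme is the Condorcet winner.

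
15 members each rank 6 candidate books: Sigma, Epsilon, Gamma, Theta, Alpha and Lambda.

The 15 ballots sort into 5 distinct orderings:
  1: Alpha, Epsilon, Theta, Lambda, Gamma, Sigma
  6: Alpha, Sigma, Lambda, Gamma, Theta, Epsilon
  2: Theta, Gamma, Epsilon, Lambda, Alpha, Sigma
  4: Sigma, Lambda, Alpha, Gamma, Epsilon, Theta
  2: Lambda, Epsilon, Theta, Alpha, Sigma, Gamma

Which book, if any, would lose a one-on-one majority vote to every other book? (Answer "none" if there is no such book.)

Epsilon

Pairwise majorities:
Sigma–Epsilon: Sigma 10–5.
Sigma vs Gamma: Sigma, 12–3.
Sigma vs Theta: Sigma preferred on 6+4 = 10 ballots; Sigma wins 10–5.
Sigma vs Alpha: Sigma is ranked higher on 4 ballots, Alpha on 11. Alpha wins 11–4.
Sigma vs Lambda: 6+4 = 10 for Sigma, 5 for Lambda — Sigma by 10–5.
Epsilon vs Gamma: 3 to 12, Gamma.
Epsilon vs Theta: Theta wins 8–7.
Epsilon vs Alpha: Epsilon preferred on 2+2 = 4 ballots; Alpha wins 11–4.
Epsilon vs Lambda: Epsilon preferred on 1+2 = 3 ballots; Lambda wins 12–3.
Gamma vs Theta: 10 to 5, Gamma.
Gamma vs Alpha: 2 for Gamma, 13 for Alpha — Alpha by 13–2.
Gamma vs Lambda: Lambda, 13–2.
Theta vs Alpha: 4 to 11, Alpha.
Theta vs Lambda: Theta is ranked higher on 1+2 = 3 ballots, Lambda on 12. Lambda wins 12–3.
Alpha vs Lambda: Alpha preferred on 1+6 = 7 ballots; Lambda wins 8–7.
Epsilon loses to every other book — it is the Condorcet loser.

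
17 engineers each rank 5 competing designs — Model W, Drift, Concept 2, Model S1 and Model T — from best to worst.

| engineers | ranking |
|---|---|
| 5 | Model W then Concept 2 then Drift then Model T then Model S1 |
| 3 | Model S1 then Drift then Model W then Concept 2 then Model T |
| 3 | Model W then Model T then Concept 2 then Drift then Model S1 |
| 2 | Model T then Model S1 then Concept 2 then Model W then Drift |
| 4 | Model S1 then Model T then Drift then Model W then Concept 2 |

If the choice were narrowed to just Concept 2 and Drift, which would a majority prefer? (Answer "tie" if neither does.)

Ballots ranking Concept 2 above Drift: 5 + 3 + 2 = 10.
Ballots ranking Drift above Concept 2: 17 − 10 = 7.
Concept 2 wins the head-to-head 10–7.

Concept 2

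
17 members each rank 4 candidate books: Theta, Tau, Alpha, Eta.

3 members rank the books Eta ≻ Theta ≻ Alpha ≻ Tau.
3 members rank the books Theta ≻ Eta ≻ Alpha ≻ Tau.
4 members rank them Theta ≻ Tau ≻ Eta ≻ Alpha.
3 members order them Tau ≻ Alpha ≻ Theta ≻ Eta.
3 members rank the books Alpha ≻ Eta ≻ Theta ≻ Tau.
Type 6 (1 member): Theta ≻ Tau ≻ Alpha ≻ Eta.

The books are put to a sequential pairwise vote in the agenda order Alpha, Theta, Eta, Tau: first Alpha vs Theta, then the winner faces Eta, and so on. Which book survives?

Round 1: Alpha vs Theta — 6–11, Theta advances.
Round 2: Theta vs Eta — 11–6, Theta advances.
Round 3: Theta vs Tau — 14–3, Theta advances.
The agenda winner is Theta.

Theta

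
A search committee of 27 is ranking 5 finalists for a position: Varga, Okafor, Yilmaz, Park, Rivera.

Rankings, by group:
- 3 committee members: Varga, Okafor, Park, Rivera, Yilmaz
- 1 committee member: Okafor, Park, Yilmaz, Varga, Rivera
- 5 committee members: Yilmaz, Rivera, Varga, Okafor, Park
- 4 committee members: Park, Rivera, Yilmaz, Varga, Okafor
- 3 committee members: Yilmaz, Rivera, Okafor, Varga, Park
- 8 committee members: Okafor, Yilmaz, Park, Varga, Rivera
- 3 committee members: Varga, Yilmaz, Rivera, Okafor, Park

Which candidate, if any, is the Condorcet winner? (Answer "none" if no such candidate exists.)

Head-to-head results (27 committee members):
Varga–Okafor: Varga 15–12.
Varga vs Yilmaz: Varga preferred on 3+3 = 6 ballots; Yilmaz wins 21–6.
Varga vs Park: Varga, 14–13.
Varga vs Rivera: Varga is ranked higher on 3+1+8+3 = 15 ballots, Rivera on 12. Varga wins 15–12.
Okafor–Yilmaz: Yilmaz 15–12.
Okafor vs Park: Okafor is ranked higher on 3+1+5+3+8+3 = 23 ballots, Park on 4. Okafor wins 23–4.
Okafor–Rivera: Rivera 15–12.
Yilmaz vs Park: Yilmaz wins 19–8.
Yilmaz vs Rivera: 20 to 7, Yilmaz.
Park vs Rivera: Park wins 16–11.
Yilmaz defeats every rival head-to-head and is the Condorcet winner.

Yilmaz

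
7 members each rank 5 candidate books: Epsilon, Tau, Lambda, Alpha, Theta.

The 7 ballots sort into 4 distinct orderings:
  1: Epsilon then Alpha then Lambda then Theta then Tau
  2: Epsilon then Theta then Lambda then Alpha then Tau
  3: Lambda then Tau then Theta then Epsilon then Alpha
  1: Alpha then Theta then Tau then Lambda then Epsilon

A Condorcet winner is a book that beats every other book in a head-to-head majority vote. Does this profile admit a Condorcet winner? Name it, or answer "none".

Lambda

Pairwise majorities:
Epsilon vs Tau: Epsilon preferred on 1+2 = 3 ballots; Tau wins 4–3.
Epsilon vs Lambda: 3 to 4, Lambda.
Epsilon vs Alpha: 1+2+3 = 6 for Epsilon, 1 for Alpha — Epsilon by 6–1.
Epsilon vs Theta: 3 to 4, Theta.
Tau vs Lambda: 1 for Tau, 6 for Lambda — Lambda by 6–1.
Tau vs Alpha: 3 for Tau, 4 for Alpha — Alpha by 4–3.
Tau vs Theta: Tau preferred on 3 ballots; Theta wins 4–3.
Lambda vs Alpha: 5 to 2, Lambda.
Lambda vs Theta: 1+3 = 4 for Lambda, 3 for Theta — Lambda by 4–3.
Alpha vs Theta: 2 to 5, Theta.
Lambda defeats every rival head-to-head and is the Condorcet winner.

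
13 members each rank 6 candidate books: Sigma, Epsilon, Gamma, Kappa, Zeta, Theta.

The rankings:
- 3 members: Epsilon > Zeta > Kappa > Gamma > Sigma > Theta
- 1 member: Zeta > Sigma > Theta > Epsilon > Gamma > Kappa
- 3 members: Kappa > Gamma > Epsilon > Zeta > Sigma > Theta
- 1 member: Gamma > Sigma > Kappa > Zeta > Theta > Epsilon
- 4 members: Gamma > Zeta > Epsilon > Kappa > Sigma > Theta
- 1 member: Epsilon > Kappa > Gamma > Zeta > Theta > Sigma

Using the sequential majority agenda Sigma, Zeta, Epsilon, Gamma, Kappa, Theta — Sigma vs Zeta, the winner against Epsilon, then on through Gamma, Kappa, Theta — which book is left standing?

Round 1: Sigma vs Zeta — 1–12, Zeta advances.
Round 2: Zeta vs Epsilon — 6–7, Epsilon advances.
Round 3: Epsilon vs Gamma — 5–8, Gamma advances.
Round 4: Gamma vs Kappa — 6–7, Kappa advances.
Round 5: Kappa vs Theta — 12–1, Kappa advances.
Kappa survives the agenda.

Kappa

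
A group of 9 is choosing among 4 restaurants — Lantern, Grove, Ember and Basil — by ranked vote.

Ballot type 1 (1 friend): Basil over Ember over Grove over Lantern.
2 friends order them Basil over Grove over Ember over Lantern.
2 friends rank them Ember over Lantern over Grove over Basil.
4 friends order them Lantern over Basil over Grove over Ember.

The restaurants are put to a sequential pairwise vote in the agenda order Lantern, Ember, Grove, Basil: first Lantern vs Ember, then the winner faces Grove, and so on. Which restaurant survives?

Round 1: Lantern vs Ember — 4–5, Ember advances.
Round 2: Ember vs Grove — 3–6, Grove advances.
Round 3: Grove vs Basil — 2–7, Basil advances.
Basil survives the agenda.

Basil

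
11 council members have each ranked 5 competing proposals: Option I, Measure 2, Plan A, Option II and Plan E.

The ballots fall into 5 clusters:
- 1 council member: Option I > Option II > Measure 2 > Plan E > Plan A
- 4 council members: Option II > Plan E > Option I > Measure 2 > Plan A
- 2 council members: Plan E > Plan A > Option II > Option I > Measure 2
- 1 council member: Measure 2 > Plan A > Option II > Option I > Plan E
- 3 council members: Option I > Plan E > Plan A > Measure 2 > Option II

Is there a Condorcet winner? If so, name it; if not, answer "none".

Check each pair by majority over 11 ballots:
Option I vs Measure 2: Option I is ranked higher on 1+4+2+3 = 10 ballots, Measure 2 on 1. Option I wins 10–1.
Option I vs Plan A: Option I preferred on 1+4+3 = 8 ballots; Option I wins 8–3.
Option I vs Option II: 1+3 = 4 for Option I, 7 for Option II — Option II by 7–4.
Option I vs Plan E: Option I is ranked higher on 1+1+3 = 5 ballots, Plan E on 6. Plan E wins 6–5.
Measure 2 vs Plan A: Measure 2 is ranked higher on 1+4+1 = 6 ballots, Plan A on 5. Measure 2 wins 6–5.
Measure 2 vs Option II: Measure 2 preferred on 1+3 = 4 ballots; Option II wins 7–4.
Measure 2 vs Plan E: 2 to 9, Plan E.
Plan A vs Option II: Plan A preferred on 2+1+3 = 6 ballots; Plan A wins 6–5.
Plan A vs Plan E: 1 for Plan A, 10 for Plan E — Plan E by 10–1.
Option II vs Plan E: 6 to 5, Option II.
Every option loses at least once (Option I loses to Option II; Measure 2 loses to Option I; Plan A loses to Option I; Option II loses to Plan A; Plan E loses to Option II). The majority relation contains the cycle Option I beats Plan A beats Option II beats Option I, so there is no Condorcet winner.

none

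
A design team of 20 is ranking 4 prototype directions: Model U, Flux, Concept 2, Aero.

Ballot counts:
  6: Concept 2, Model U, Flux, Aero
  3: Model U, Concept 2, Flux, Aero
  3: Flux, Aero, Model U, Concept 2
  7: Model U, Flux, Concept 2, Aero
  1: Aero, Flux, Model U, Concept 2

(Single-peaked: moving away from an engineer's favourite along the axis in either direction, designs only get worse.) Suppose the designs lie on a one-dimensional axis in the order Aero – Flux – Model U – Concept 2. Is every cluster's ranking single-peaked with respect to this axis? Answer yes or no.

yes

Axis positions: Aero=1, Flux=2, Model U=3, Concept 2=4.
Cluster 1 (peak Concept 2 at position 4): ranking walks positions 4-3-2-1, expanding outward from the peak — single-peaked.
Cluster 2 (peak Model U at position 3): ranking walks positions 3-4-2-1, expanding outward from the peak — single-peaked.
Cluster 3 (peak Flux at position 2): ranking walks positions 2-1-3-4, expanding outward from the peak — single-peaked.
Cluster 4 (peak Model U at position 3): ranking walks positions 3-2-4-1, expanding outward from the peak — single-peaked.
Cluster 5 (peak Aero at position 1): ranking walks positions 1-2-3-4, expanding outward from the peak — single-peaked.
Every ranking is single-peaked on this axis.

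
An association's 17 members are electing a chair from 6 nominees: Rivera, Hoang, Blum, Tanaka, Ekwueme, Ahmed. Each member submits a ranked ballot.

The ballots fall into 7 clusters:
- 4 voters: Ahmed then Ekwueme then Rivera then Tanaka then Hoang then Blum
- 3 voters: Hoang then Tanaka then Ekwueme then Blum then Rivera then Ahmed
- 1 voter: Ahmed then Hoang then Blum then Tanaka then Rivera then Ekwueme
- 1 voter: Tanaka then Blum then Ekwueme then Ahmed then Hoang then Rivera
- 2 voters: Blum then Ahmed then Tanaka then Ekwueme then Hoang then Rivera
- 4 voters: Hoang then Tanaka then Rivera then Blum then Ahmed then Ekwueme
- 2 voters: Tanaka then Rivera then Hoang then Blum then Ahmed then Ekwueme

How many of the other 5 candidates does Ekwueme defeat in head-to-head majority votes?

1

Ekwueme against each rival (17 voters):
Ekwueme vs Rivera: 10 to 7, Ekwueme.
Ekwueme vs Hoang: Ekwueme preferred on 4+1+2 = 7 ballots; Hoang wins 10–7.
Ekwueme–Blum: Blum 10–7.
Ekwueme vs Tanaka: Tanaka, 13–4.
Ekwueme–Ahmed: Ahmed 13–4.
Ekwueme beats Rivera; loses to Hoang, Blum, Tanaka, Ahmed — 1 pairwise win.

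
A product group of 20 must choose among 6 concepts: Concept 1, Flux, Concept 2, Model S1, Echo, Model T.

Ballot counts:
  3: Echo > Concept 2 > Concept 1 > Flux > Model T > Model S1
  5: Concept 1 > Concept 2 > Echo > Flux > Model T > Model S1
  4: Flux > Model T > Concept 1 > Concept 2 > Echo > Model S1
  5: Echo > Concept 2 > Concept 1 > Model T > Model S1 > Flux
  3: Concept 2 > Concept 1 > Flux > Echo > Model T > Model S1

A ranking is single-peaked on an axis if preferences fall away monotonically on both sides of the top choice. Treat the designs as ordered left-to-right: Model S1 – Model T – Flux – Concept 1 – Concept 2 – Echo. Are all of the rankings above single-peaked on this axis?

Axis positions: Model S1=1, Model T=2, Flux=3, Concept 1=4, Concept 2=5, Echo=6.
Type 1 (peak Echo at position 6): ranking walks positions 6-5-4-3-2-1, expanding outward from the peak — single-peaked.
Type 2 (peak Concept 1 at position 4): ranking walks positions 4-5-6-3-2-1, expanding outward from the peak — single-peaked.
Type 3 (peak Flux at position 3): ranking walks positions 3-2-4-5-6-1, expanding outward from the peak — single-peaked.
Type 4: ranking walks positions 6-5-4-2-1-3; Model T is ranked above Flux even though Flux lies between Model T and the peak Echo on the axis — preferences dip and rise again. Not single-peaked.
Type 5 (peak Concept 2 at position 5): ranking walks positions 5-4-3-6-2-1, expanding outward from the peak — single-peaked.
Type 4 violates single-peakedness, so the profile is not single-peaked on this axis.

no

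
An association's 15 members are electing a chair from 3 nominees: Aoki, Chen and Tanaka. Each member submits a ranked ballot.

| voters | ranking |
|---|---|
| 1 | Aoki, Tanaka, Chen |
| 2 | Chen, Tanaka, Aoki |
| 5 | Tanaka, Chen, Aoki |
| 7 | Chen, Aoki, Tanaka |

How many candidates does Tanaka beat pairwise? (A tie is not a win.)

0

Tanaka against each rival (15 voters):
Tanaka vs Aoki: 2+5 = 7 for Tanaka, 8 for Aoki — Aoki by 8–7.
Tanaka vs Chen: Tanaka preferred on 1+5 = 6 ballots; Chen wins 9–6.
Tanaka beats no one; loses to Aoki, Chen — 0 pairwise wins.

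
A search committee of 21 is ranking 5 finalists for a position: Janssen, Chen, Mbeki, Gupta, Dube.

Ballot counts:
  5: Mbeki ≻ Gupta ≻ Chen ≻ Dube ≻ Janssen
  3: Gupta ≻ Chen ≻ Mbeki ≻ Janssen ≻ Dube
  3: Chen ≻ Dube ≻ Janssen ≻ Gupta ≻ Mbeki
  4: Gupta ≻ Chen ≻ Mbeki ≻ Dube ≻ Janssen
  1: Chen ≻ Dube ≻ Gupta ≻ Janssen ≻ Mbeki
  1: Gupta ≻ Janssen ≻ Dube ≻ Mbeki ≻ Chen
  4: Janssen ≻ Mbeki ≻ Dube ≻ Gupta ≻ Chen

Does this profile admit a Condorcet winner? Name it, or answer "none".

Check each pair by majority over 21 ballots:
Janssen vs Chen: 5 to 16, Chen.
Janssen vs Mbeki: Mbeki, 12–9.
Janssen vs Gupta: Janssen preferred on 3+4 = 7 ballots; Gupta wins 14–7.
Janssen–Dube: Dube 13–8.
Chen vs Mbeki: Chen is ranked higher on 3+3+4+1 = 11 ballots, Mbeki on 10. Chen wins 11–10.
Chen vs Gupta: 3+1 = 4 for Chen, 17 for Gupta — Gupta by 17–4.
Chen–Dube: Chen 16–5.
Mbeki vs Gupta: Gupta, 12–9.
Mbeki vs Dube: 5+3+4+4 = 16 for Mbeki, 5 for Dube — Mbeki by 16–5.
Gupta vs Dube: Gupta wins 13–8.
Only Gupta has no losses; Gupta is the Condorcet winner.

Gupta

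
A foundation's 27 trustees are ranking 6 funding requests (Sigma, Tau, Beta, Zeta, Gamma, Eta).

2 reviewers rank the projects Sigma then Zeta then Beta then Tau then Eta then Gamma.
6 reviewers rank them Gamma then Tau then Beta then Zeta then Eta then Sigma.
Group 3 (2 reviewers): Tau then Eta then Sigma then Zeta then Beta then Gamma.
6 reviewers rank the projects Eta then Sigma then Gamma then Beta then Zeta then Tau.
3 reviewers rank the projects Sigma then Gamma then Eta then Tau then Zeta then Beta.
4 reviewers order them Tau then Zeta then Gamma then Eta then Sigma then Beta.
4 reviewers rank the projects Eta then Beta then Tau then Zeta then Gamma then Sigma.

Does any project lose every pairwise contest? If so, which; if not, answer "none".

none

Pairwise majorities:
Sigma vs Tau: Tau wins 16–11.
Sigma vs Beta: Sigma wins 17–10.
Sigma vs Zeta: Zeta, 14–13.
Sigma vs Gamma: Sigma preferred on 2+2+6+3 = 13 ballots; Gamma wins 14–13.
Sigma–Eta: Eta 22–5.
Tau–Beta: Tau 15–12.
Tau vs Zeta: Tau, 19–8.
Tau vs Gamma: 2+2+4+4 = 12 for Tau, 15 for Gamma — Gamma by 15–12.
Tau vs Eta: Tau is ranked higher on 2+6+2+4 = 14 ballots, Eta on 13. Tau wins 14–13.
Beta vs Zeta: Beta wins 16–11.
Beta vs Gamma: Beta is ranked higher on 2+2+4 = 8 ballots, Gamma on 19. Gamma wins 19–8.
Beta vs Eta: Beta preferred on 2+6 = 8 ballots; Eta wins 19–8.
Zeta vs Gamma: Gamma wins 15–12.
Zeta vs Eta: 12 to 15, Eta.
Gamma vs Eta: Eta wins 14–13.
Every project wins at least one matchup (Sigma beats Beta; Tau beats Sigma; Beta beats Zeta; Zeta beats Sigma; Gamma beats Sigma; Eta beats Sigma), so there is no Condorcet loser.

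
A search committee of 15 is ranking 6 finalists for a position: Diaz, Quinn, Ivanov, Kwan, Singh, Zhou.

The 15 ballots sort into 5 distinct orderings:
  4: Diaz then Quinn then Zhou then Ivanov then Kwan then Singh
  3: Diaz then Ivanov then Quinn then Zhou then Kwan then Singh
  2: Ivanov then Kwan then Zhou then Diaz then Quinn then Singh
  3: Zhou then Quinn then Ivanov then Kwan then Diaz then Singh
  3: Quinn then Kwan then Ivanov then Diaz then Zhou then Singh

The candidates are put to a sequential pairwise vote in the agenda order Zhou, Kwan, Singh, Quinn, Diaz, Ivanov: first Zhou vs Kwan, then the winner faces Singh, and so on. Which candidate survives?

Ivanov

Round 1: Zhou vs Kwan — 10–5, Zhou advances.
Round 2: Zhou vs Singh — 15–0, Zhou advances.
Round 3: Zhou vs Quinn — 5–10, Quinn advances.
Round 4: Quinn vs Diaz — 6–9, Diaz advances.
Round 5: Diaz vs Ivanov — 7–8, Ivanov advances.
The agenda winner is Ivanov.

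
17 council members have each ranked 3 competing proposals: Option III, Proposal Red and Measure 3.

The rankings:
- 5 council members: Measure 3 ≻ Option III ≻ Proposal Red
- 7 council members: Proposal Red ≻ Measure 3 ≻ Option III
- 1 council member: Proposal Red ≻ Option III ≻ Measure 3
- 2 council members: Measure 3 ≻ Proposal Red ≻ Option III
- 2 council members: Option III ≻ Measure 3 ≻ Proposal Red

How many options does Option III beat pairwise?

Option III against each rival (17 council members):
Option III vs Proposal Red: 5+2 = 7 for Option III, 10 for Proposal Red — Proposal Red by 10–7.
Option III–Measure 3: Measure 3 14–3.
Option III beats no one; loses to Proposal Red, Measure 3 — 0 pairwise wins.

0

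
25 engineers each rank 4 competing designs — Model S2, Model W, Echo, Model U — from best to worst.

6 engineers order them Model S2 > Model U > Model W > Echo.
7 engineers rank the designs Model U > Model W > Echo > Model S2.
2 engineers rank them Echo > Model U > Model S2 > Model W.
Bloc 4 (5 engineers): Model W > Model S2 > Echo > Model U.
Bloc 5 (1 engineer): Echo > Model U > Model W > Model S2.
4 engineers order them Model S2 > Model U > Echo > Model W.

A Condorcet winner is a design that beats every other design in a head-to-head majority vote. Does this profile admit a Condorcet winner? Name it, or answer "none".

none

Pairwise majorities:
Model S2 vs Model W: Model W, 13–12.
Model S2–Echo: Model S2 15–10.
Model S2 vs Model U: Model S2 wins 15–10.
Model W–Echo: Model W 18–7.
Model W–Model U: Model U 20–5.
Echo vs Model U: Model U wins 17–8.
Every design loses at least once (Model S2 loses to Model W; Model W loses to Model U; Echo loses to Model S2; Model U loses to Model S2). The majority relation contains the cycle Model S2 → Model U → Model W → Model S2, so there is no Condorcet winner.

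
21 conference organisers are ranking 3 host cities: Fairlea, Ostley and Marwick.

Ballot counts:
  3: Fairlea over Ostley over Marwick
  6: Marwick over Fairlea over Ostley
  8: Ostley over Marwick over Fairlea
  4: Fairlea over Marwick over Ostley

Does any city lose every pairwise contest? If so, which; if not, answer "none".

none

Head-to-head results (21 organisers):
Fairlea vs Ostley: Fairlea, 13–8.
Fairlea–Marwick: Marwick 14–7.
Ostley vs Marwick: 11 to 10, Ostley.
Every city wins at least one matchup (Fairlea beats Ostley; Ostley beats Marwick; Marwick beats Fairlea), so there is no Condorcet loser.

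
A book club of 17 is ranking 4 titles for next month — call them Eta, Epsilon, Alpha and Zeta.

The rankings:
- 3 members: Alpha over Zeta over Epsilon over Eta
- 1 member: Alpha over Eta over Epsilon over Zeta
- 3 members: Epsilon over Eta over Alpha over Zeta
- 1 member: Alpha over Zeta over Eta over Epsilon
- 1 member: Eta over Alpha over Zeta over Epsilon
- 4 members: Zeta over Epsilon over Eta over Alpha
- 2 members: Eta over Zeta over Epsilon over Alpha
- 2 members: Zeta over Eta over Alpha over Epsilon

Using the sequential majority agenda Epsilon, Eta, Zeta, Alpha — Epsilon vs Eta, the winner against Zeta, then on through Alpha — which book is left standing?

Round 1: Epsilon vs Eta — 10–7, Epsilon advances.
Round 2: Epsilon vs Zeta — 4–13, Zeta advances.
Round 3: Zeta vs Alpha — 8–9, Alpha advances.
Alpha survives the agenda.

Alpha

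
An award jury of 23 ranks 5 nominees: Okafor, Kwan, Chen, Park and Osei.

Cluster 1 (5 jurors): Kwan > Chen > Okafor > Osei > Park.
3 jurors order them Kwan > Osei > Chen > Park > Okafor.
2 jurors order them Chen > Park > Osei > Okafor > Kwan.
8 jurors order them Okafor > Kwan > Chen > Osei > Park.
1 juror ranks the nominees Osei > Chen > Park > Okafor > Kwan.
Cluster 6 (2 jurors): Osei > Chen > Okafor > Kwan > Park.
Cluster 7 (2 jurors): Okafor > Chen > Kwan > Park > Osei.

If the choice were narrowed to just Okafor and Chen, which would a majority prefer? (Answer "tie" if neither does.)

Ballots ranking Okafor above Chen: 8 + 2 = 10.
Ballots ranking Chen above Okafor: 23 − 10 = 13.
Chen wins the head-to-head 13–10.

Chen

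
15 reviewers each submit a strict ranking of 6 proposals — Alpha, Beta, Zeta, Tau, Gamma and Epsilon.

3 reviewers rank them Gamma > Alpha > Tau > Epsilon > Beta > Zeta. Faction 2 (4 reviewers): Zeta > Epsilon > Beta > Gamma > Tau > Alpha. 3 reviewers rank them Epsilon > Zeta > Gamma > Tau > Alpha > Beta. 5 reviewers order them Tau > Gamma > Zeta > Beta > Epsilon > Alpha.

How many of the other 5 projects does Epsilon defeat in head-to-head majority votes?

Epsilon against each rival (15 reviewers):
Epsilon–Alpha: Epsilon 12–3.
Epsilon vs Beta: Epsilon, 10–5.
Epsilon vs Zeta: Zeta wins 9–6.
Epsilon vs Tau: Tau wins 8–7.
Epsilon–Gamma: Gamma 8–7.
Epsilon beats Alpha, Beta; loses to Zeta, Tau, Gamma — 2 pairwise wins.

2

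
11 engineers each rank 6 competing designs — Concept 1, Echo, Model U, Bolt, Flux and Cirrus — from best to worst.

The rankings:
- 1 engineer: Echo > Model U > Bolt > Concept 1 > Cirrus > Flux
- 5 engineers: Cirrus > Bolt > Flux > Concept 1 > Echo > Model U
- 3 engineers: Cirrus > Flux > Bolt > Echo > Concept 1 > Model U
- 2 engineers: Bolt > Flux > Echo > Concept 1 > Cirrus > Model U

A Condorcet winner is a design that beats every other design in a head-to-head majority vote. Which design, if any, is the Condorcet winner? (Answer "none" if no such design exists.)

Pairwise majorities:
Concept 1 vs Echo: 5 for Concept 1, 6 for Echo — Echo by 6–5.
Concept 1 vs Model U: Concept 1 is ranked higher on 5+3+2 = 10 ballots, Model U on 1. Concept 1 wins 10–1.
Concept 1 vs Bolt: Concept 1 is ranked higher on 0 ballots, Bolt on 11. Bolt wins 11–0.
Concept 1 vs Flux: 1 to 10, Flux.
Concept 1 vs Cirrus: 3 to 8, Cirrus.
Echo vs Model U: Echo is ranked higher on 1+5+3+2 = 11 ballots, Model U on 0. Echo wins 11–0.
Echo vs Bolt: Echo preferred on 1 ballot; Bolt wins 10–1.
Echo vs Flux: 1 for Echo, 10 for Flux — Flux by 10–1.
Echo vs Cirrus: Echo preferred on 1+2 = 3 ballots; Cirrus wins 8–3.
Model U vs Bolt: Model U is ranked higher on 1 ballot, Bolt on 10. Bolt wins 10–1.
Model U vs Flux: 1 to 10, Flux.
Model U vs Cirrus: 1 for Model U, 10 for Cirrus — Cirrus by 10–1.
Bolt vs Flux: 1+5+2 = 8 for Bolt, 3 for Flux — Bolt by 8–3.
Bolt vs Cirrus: Bolt is ranked higher on 1+2 = 3 ballots, Cirrus on 8. Cirrus wins 8–3.
Flux vs Cirrus: Flux is ranked higher on 2 ballots, Cirrus on 9. Cirrus wins 9–2.
Cirrus defeats every rival head-to-head and is the Condorcet winner.

Cirrus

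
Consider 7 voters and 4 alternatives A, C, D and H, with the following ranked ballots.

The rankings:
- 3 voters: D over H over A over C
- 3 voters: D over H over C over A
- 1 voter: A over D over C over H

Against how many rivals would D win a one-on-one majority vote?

D against each rival (7 voters):
D–A: D 6–1.
D vs C: D, 7–0.
D vs H: D, 7–0.
D beats A, C, H — 3 pairwise wins.

3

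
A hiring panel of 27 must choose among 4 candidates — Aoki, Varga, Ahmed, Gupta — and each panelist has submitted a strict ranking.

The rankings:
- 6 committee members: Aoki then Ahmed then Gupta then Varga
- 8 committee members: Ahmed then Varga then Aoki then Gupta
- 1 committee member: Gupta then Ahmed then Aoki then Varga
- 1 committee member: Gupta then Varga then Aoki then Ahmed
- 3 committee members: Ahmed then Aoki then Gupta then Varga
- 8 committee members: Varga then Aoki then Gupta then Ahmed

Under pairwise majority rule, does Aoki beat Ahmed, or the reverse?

Ballots ranking Aoki above Ahmed: 6 + 1 + 8 = 15.
Ballots ranking Ahmed above Aoki: 27 − 15 = 12.
Aoki wins the head-to-head 15–12.

Aoki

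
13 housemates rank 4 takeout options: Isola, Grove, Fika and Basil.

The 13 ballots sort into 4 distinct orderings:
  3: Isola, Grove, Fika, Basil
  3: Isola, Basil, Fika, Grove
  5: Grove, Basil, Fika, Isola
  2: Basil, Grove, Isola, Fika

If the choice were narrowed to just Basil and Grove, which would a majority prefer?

Grove

Ballots ranking Basil above Grove: 3 + 2 = 5.
Ballots ranking Grove above Basil: 13 − 5 = 8.
Grove wins the head-to-head 8–5.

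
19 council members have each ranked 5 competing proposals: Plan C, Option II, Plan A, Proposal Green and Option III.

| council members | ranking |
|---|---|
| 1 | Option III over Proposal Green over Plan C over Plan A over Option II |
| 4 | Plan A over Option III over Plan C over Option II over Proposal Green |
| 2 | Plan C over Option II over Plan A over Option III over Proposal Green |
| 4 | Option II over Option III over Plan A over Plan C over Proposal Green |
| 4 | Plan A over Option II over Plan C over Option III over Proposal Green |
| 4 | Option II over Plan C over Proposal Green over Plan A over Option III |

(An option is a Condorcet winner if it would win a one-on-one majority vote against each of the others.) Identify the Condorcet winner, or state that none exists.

Option II

Pairwise majorities:
Plan C–Option II: Option II 12–7.
Plan C–Plan A: Plan A 12–7.
Plan C vs Proposal Green: Plan C, 18–1.
Plan C vs Option III: Plan C, 10–9.
Option II vs Plan A: Option II, 10–9.
Option II vs Proposal Green: Option II, 18–1.
Option II vs Option III: Option II, 14–5.
Plan A vs Proposal Green: Plan A, 14–5.
Plan A vs Option III: Plan A wins 14–5.
Proposal Green–Option III: Option III 15–4.
Option II defeats every rival head-to-head and is the Condorcet winner.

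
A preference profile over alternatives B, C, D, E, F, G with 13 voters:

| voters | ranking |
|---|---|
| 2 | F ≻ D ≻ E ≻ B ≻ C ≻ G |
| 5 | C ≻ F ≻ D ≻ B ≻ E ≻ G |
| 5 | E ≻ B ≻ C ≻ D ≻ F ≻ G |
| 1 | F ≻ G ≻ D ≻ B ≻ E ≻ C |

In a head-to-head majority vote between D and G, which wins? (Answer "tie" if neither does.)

Ballots ranking D above G: 2 + 5 + 5 = 12.
Ballots ranking G above D: 13 − 12 = 1.
D wins the head-to-head 12–1.

D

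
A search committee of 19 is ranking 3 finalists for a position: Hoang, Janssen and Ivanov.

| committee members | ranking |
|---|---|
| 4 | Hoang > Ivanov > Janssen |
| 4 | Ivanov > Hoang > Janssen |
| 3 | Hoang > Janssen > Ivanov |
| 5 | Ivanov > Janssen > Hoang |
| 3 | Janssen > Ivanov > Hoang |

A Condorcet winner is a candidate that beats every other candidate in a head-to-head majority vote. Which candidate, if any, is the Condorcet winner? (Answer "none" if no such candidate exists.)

Pairwise majorities:
Hoang vs Janssen: 4+4+3 = 11 for Hoang, 8 for Janssen — Hoang by 11–8.
Hoang vs Ivanov: 7 to 12, Ivanov.
Janssen vs Ivanov: 6 to 13, Ivanov.
Ivanov defeats every rival head-to-head and is the Condorcet winner.

Ivanov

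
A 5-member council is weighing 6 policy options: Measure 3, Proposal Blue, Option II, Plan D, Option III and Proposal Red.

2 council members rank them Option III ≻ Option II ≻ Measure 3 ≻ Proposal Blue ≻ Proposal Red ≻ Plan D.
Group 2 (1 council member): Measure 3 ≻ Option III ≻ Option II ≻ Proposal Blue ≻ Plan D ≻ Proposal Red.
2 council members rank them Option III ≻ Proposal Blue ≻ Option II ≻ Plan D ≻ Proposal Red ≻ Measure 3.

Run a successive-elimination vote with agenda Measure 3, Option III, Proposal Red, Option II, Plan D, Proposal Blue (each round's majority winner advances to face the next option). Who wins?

Option III

Round 1: Measure 3 vs Option III — 1–4, Option III advances.
Round 2: Option III vs Proposal Red — 5–0, Option III advances.
Round 3: Option III vs Option II — 5–0, Option III advances.
Round 4: Option III vs Plan D — 5–0, Option III advances.
Round 5: Option III vs Proposal Blue — 5–0, Option III advances.
The agenda winner is Option III.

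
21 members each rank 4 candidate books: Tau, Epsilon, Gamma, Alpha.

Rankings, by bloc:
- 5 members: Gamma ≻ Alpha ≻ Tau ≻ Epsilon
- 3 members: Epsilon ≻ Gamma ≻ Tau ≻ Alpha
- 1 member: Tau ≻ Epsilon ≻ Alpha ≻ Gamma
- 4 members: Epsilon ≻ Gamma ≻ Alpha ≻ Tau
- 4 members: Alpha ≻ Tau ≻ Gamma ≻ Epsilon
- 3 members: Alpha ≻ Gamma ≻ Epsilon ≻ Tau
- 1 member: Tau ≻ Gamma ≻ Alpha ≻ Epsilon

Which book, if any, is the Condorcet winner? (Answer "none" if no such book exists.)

Pairwise majorities:
Tau vs Epsilon: 5+1+4+1 = 11 for Tau, 10 for Epsilon — Tau by 11–10.
Tau vs Gamma: 1+4+1 = 6 for Tau, 15 for Gamma — Gamma by 15–6.
Tau vs Alpha: Tau preferred on 3+1+1 = 5 ballots; Alpha wins 16–5.
Epsilon vs Gamma: 8 to 13, Gamma.
Epsilon vs Alpha: Epsilon preferred on 3+1+4 = 8 ballots; Alpha wins 13–8.
Gamma vs Alpha: Gamma is ranked higher on 5+3+4+1 = 13 ballots, Alpha on 8. Gamma wins 13–8.
Only Gamma has no losses; Gamma is the Condorcet winner.

Gamma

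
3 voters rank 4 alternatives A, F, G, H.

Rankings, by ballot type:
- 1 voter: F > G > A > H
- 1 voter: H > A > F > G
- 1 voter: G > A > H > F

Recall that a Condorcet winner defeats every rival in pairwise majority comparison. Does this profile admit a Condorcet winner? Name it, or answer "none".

none

Head-to-head results (3 voters):
A vs F: 2 to 1, A.
A vs G: 1 to 2, G.
A vs H: 2 to 1, A.
F vs G: 1+1 = 2 for F, 1 for G — F by 2–1.
F vs H: F is ranked higher on 1 ballot, H on 2. H wins 2–1.
G vs H: 1+1 = 2 for G, 1 for H — G by 2–1.
Each alternative drops at least one matchup (A loses to G; F loses to A; G loses to F; H loses to A); the cycle A beats F beats G beats A rules out a Condorcet winner.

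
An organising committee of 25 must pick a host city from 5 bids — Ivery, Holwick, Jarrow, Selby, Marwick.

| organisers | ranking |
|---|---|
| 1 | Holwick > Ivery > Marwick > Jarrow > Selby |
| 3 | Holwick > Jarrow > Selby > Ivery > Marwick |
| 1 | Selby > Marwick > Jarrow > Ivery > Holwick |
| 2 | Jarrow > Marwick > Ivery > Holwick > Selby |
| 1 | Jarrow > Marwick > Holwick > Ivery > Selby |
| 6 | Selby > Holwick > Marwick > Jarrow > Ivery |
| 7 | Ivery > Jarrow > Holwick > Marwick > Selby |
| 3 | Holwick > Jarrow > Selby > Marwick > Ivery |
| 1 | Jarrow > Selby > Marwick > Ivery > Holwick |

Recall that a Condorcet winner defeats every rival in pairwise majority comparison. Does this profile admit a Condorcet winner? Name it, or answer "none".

Check each pair by majority over 25 ballots:
Ivery vs Holwick: Ivery preferred on 1+2+7+1 = 11 ballots; Holwick wins 14–11.
Ivery vs Jarrow: 8 to 17, Jarrow.
Ivery vs Selby: Selby wins 14–11.
Ivery–Marwick: Marwick 14–11.
Holwick vs Jarrow: Holwick wins 13–12.
Holwick vs Selby: Holwick wins 17–8.
Holwick–Marwick: Holwick 20–5.
Jarrow–Selby: Jarrow 18–7.
Jarrow vs Marwick: Jarrow wins 17–8.
Selby vs Marwick: Selby wins 14–11.
Holwick defeats every rival head-to-head and is the Condorcet winner.

Holwick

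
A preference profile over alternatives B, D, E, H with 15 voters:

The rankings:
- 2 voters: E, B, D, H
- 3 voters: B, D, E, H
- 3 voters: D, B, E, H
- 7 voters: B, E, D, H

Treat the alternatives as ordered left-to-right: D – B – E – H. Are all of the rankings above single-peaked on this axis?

Axis positions: D=1, B=2, E=3, H=4.
Bloc 1 (peak E at position 3): ranking walks positions 3-2-1-4, expanding outward from the peak — single-peaked.
Bloc 2 (peak B at position 2): ranking walks positions 2-1-3-4, expanding outward from the peak — single-peaked.
Bloc 3 (peak D at position 1): ranking walks positions 1-2-3-4, expanding outward from the peak — single-peaked.
Bloc 4 (peak B at position 2): ranking walks positions 2-3-1-4, expanding outward from the peak — single-peaked.
Every ranking is single-peaked on this axis.

yes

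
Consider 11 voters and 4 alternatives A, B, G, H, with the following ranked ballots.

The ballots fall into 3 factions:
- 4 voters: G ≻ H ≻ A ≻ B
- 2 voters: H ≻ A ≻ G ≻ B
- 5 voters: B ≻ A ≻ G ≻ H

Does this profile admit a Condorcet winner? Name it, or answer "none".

Head-to-head results (11 voters):
A vs B: A, 6–5.
A vs G: A, 7–4.
A–H: H 6–5.
B–G: G 6–5.
B vs H: H wins 6–5.
G vs H: G, 9–2.
Each alternative drops at least one matchup (A loses to H; B loses to A; G loses to A; H loses to G); the cycle A → G → H → A rules out a Condorcet winner.

none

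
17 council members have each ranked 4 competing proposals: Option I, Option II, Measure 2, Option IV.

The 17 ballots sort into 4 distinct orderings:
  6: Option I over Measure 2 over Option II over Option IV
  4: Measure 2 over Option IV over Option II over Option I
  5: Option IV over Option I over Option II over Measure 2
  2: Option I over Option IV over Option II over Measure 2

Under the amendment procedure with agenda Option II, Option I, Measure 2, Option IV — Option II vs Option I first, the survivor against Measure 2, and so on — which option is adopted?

Option IV

Round 1: Option II vs Option I — 4–13, Option I advances.
Round 2: Option I vs Measure 2 — 13–4, Option I advances.
Round 3: Option I vs Option IV — 8–9, Option IV advances.
The agenda winner is Option IV.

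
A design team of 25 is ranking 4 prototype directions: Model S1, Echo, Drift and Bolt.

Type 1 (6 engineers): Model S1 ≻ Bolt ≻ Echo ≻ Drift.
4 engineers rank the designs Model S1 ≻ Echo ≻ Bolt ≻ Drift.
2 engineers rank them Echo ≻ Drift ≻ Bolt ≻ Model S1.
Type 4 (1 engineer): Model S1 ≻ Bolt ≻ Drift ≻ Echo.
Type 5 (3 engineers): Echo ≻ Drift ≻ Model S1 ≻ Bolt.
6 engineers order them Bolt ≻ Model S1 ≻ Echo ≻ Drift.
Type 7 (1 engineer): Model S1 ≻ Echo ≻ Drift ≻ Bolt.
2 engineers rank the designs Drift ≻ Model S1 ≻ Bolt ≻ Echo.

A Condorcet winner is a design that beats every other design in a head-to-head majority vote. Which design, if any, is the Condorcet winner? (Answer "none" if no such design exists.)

Model S1

Pairwise majorities:
Model S1 vs Echo: Model S1, 20–5.
Model S1–Drift: Model S1 18–7.
Model S1 vs Bolt: Model S1, 17–8.
Echo–Drift: Echo 22–3.
Echo vs Bolt: Bolt, 15–10.
Drift–Bolt: Bolt 17–8.
Model S1 defeats every rival head-to-head and is the Condorcet winner.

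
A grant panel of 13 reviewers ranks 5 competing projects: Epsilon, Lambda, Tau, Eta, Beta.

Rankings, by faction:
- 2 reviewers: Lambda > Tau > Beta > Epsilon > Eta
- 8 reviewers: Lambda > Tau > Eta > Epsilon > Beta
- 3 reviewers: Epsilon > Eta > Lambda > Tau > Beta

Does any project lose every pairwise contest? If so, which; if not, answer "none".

Beta

Head-to-head results (13 reviewers):
Epsilon vs Lambda: Lambda wins 10–3.
Epsilon–Tau: Tau 10–3.
Epsilon vs Eta: Epsilon is ranked higher on 2+3 = 5 ballots, Eta on 8. Eta wins 8–5.
Epsilon vs Beta: Epsilon preferred on 8+3 = 11 ballots; Epsilon wins 11–2.
Lambda–Tau: Lambda 13–0.
Lambda vs Eta: Lambda preferred on 2+8 = 10 ballots; Lambda wins 10–3.
Lambda vs Beta: 2+8+3 = 13 for Lambda, 0 for Beta — Lambda by 13–0.
Tau vs Eta: 2+8 = 10 for Tau, 3 for Eta — Tau by 10–3.
Tau vs Beta: Tau is ranked higher on 2+8+3 = 13 ballots, Beta on 0. Tau wins 13–0.
Eta vs Beta: Eta is ranked higher on 8+3 = 11 ballots, Beta on 2. Eta wins 11–2.
Beta loses to every other project — it is the Condorcet loser.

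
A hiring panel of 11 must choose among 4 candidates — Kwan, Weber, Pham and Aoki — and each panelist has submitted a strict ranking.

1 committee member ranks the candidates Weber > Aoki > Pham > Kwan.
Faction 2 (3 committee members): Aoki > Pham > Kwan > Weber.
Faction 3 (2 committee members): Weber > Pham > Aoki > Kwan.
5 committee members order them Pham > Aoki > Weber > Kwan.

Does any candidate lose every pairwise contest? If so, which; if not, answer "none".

Head-to-head results (11 committee members):
Kwan vs Weber: Weber, 8–3.
Kwan vs Pham: Kwan preferred on 0 ballots; Pham wins 11–0.
Kwan vs Aoki: Kwan is ranked higher on 0 ballots, Aoki on 11. Aoki wins 11–0.
Weber vs Pham: Weber is ranked higher on 1+2 = 3 ballots, Pham on 8. Pham wins 8–3.
Weber–Aoki: Aoki 8–3.
Pham vs Aoki: Pham wins 7–4.
Only Kwan has no wins; Kwan is the Condorcet loser.

Kwan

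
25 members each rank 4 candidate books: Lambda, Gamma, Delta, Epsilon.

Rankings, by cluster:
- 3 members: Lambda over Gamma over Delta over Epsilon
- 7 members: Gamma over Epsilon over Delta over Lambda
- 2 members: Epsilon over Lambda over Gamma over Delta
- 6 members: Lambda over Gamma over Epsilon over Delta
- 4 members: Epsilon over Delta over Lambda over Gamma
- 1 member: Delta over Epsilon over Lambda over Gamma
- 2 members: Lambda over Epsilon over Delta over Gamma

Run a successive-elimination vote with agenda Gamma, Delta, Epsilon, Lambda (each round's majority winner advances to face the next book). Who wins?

Lambda

Round 1: Gamma vs Delta — 18–7, Gamma advances.
Round 2: Gamma vs Epsilon — 16–9, Gamma advances.
Round 3: Gamma vs Lambda — 7–18, Lambda advances.
The agenda winner is Lambda.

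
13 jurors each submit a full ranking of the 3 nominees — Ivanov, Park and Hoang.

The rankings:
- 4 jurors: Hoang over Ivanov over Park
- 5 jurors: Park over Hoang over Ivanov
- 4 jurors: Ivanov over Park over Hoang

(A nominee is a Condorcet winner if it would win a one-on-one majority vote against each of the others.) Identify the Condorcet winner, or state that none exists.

none

Head-to-head results (13 jurors):
Ivanov vs Park: Ivanov, 8–5.
Ivanov–Hoang: Hoang 9–4.
Park vs Hoang: Park wins 9–4.
No nominee is unbeaten: Ivanov loses to Hoang; Park loses to Ivanov; Hoang loses to Park. In particular Ivanov > Park > Hoang > Ivanov is a majority cycle — no Condorcet winner exists.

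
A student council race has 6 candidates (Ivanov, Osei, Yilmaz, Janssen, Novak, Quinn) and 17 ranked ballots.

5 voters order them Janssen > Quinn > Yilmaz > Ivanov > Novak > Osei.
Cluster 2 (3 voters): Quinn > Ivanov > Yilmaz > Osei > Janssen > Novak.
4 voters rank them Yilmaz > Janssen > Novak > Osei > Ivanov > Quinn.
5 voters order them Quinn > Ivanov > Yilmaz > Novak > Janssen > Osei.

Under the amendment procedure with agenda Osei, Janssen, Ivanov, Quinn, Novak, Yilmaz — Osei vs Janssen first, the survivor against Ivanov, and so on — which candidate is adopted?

Yilmaz

Round 1: Osei vs Janssen — 3–14, Janssen advances.
Round 2: Janssen vs Ivanov — 9–8, Janssen advances.
Round 3: Janssen vs Quinn — 9–8, Janssen advances.
Round 4: Janssen vs Novak — 12–5, Janssen advances.
Round 5: Janssen vs Yilmaz — 5–12, Yilmaz advances.
The agenda winner is Yilmaz.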